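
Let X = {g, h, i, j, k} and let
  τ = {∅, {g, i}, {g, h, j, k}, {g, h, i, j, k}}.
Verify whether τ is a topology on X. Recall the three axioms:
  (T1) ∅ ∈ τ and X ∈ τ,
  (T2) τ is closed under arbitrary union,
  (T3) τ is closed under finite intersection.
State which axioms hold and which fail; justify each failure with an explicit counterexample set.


τ is NOT a topology on X.

Axiom (T1): ∅ ∈ τ? Yes; X ∈ τ? Yes.
Axiom (T2/T3): check pairwise unions and intersections of members of τ.
Counterexample for (T3): {g, i} ∩ {g, h, j, k} = {g} ∉ τ. Therefore τ is NOT a topology.


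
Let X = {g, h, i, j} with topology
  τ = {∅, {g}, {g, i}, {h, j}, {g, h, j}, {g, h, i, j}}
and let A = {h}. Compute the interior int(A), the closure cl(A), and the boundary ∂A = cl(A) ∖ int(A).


int(A) = ∅, cl(A) = {h, j}, ∂A = {h, j}.

Closed sets in (X, τ) are complements of opens:
  closed(X, τ) = {∅, {i}, {g, i}, {h, j}, {h, i, j}, {g, h, i, j}}.
int(A) = ⋃ {U ∈ τ : U ⊆ A}. Opens contained in A: ∅.
Taking the union of these: int(A) = ∅.
cl(A) = ⋂ {C closed : A ⊆ C}. Closed sets containing A: {h, j}, {h, i, j}, {g, h, i, j}.
Intersecting these: cl(A) = {h, j}.
∂A = cl(A) ∖ int(A) = {h, j} ∖ ∅ = {h, j}.


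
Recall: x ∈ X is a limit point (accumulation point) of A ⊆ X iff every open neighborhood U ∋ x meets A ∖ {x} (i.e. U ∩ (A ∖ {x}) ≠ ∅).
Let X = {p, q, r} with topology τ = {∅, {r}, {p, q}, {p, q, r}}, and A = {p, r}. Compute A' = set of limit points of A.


A' = {q}

For each x ∈ X, list the open sets U ∈ τ with x ∈ U, then check whether U ∩ (A ∖ {x}) ≠ ∅ for every such U.
  x = p: open {p, q} ∋ x has {p, q} ∩ (A ∖ {p}) = ∅, so x is NOT a limit point.
  x = q: opens ∋ x are {p, q}, {p, q, r}; each meets A ∖ {q}, so x IS a limit point.
  x = r: open {r} ∋ x has {r} ∩ (A ∖ {r}) = ∅, so x is NOT a limit point.
Collecting: A' = {q}.


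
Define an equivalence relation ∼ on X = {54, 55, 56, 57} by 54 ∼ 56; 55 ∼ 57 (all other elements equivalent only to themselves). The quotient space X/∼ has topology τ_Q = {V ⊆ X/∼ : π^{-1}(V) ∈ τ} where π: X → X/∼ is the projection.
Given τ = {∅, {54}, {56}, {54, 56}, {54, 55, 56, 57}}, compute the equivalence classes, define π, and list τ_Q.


X/∼ = {[54=56], [55=57]}; |τ_Q| = 3.

Equivalence classes: [54=56], [55=57].
Quotient map π: X → X/∼ sends 54 ↦ [54=56], 55 ↦ [55=57], 56 ↦ [54=56], 57 ↦ [55=57].
For each subset V ⊆ X/∼, compute π^{-1}(V) ⊆ X and check whether π^{-1}(V) ∈ τ. V is open in τ_Q iff π^{-1}(V) ∈ τ.
  V = {}: π^{-1}(V) = ∅ ∈ τ ✓.
  V = {[54=56]}: π^{-1}(V) = {54, 56} ∈ τ ✓.
  V = {[55=57]}: π^{-1}(V) = {55, 57} ∉ τ ✗.
  V = {[54=56], [55=57]}: π^{-1}(V) = {54, 55, 56, 57} ∈ τ ✓.
Open sets in the quotient: τ_Q = {{}, {[54=56]}, {[54=56], [55=57]}} (3 elements).


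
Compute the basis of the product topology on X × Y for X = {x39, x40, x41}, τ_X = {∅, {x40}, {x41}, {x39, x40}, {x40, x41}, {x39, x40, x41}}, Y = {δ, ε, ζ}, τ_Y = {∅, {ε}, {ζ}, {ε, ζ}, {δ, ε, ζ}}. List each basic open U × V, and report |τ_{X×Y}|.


Basis B = {∅ × ∅, {x40} × {ε}, {x40} × {ζ}, {x41} × {ε}, {x41} × {ζ}, {x39, x40} × {ε}, {x39, x40} × {ζ}, {x40} × {ε, ζ}, {x40, x41} × {ε}, {x40, x41} × {ζ}, {x41} × {ε, ζ}, {x39, x40, x41} × {ε}, {x39, x40, x41} × {ζ}, {x40} × {δ, ε, ζ}, {x41} × {δ, ε, ζ}, {x39, x40} × {ε, ζ}, {x40, x41} × {ε, ζ}, {x39, x40} × {δ, ε, ζ}, {x39, x40, x41} × {ε, ζ}, {x40, x41} × {δ, ε, ζ}, {x39, x40, x41} × {δ, ε, ζ}}; |τ_{X×Y}| = 70.

Enumerate products U × V with U ∈ τ_X, V ∈ τ_Y (deduplicated):
  ∅ × ∅ = {} (∅)
  {x40} × {ε} = {(x40,ε)}
  {x40} × {ζ} = {(x40,ζ)}
  {x41} × {ε} = {(x41,ε)}
  {x41} × {ζ} = {(x41,ζ)}
  {x39, x40} × {ε} = {(x39,ε), (x40,ε)}
  {x39, x40} × {ζ} = {(x39,ζ), (x40,ζ)}
  {x40} × {ε, ζ} = {(x40,ε), (x40,ζ)}
  {x40, x41} × {ε} = {(x40,ε), (x41,ε)}
  {x40, x41} × {ζ} = {(x40,ζ), (x41,ζ)}
  {x41} × {ε, ζ} = {(x41,ε), (x41,ζ)}
  {x39, x40, x41} × {ε} = {(x39,ε), (x40,ε), (x41,ε)}
  {x39, x40, x41} × {ζ} = {(x39,ζ), (x40,ζ), (x41,ζ)}
  {x40} × {δ, ε, ζ} = {(x40,δ), (x40,ε), (x40,ζ)}
  {x41} × {δ, ε, ζ} = {(x41,δ), (x41,ε), (x41,ζ)}
  {x39, x40} × {ε, ζ} = {(x39,ε), (x39,ζ), (x40,ε), (x40,ζ)}
  {x40, x41} × {ε, ζ} = {(x40,ε), (x40,ζ), (x41,ε), (x41,ζ)}
  {x39, x40} × {δ, ε, ζ} = {(x39,δ), (x39,ε), (x39,ζ), (x40,δ), (x40,ε), (x40,ζ)}
  {x39, x40, x41} × {ε, ζ} = {(x39,ε), (x39,ζ), (x40,ε), (x40,ζ), (x41,ε), (x41,ζ)}
  {x40, x41} × {δ, ε, ζ} = {(x40,δ), (x40,ε), (x40,ζ), (x41,δ), (x41,ε), (x41,ζ)}
  {x39, x40, x41} × {δ, ε, ζ} = {(x39,δ), (x39,ε), (x39,ζ), (x40,δ), (x40,ε), (x40,ζ), (x41,δ), (x41,ε), (x41,ζ)}
These 21 distinct sets form the basis B.
Close under arbitrary unions to get τ_{X×Y}; counting gives |τ_{X×Y}| = 70.


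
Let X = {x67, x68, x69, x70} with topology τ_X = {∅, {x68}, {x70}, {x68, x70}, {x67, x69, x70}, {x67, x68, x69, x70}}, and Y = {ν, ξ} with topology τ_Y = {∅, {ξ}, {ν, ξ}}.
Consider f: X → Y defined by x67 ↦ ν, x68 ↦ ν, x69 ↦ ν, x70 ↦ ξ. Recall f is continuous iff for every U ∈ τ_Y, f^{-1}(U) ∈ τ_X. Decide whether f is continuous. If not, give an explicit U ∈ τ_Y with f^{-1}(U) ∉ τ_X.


f IS continuous.

Compute f^{-1}(U) for each U ∈ τ_Y:
  U = ∅: f^{-1}(U) = ∅ ∈ τ_X ✓.
  U = {ξ}: f^{-1}(U) = {x70} ∈ τ_X ✓.
  U = {ν, ξ}: f^{-1}(U) = {x67, x68, x69, x70} ∈ τ_X ✓.
Every preimage lies in τ_X, so f IS continuous.


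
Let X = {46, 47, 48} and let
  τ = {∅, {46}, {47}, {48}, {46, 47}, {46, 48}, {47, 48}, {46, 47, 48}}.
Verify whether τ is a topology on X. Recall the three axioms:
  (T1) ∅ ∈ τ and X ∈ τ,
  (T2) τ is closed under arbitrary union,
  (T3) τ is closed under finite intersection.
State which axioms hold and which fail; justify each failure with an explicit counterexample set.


τ IS a topology on X.

Axiom (T1): ∅ ∈ τ? Yes; X ∈ τ? Yes.
Axiom (T2/T3): check pairwise unions and intersections of members of τ.
All pairwise intersections and unions checked — each lies in τ. Therefore τ satisfies (T1), (T2), (T3): it IS a topology on X.


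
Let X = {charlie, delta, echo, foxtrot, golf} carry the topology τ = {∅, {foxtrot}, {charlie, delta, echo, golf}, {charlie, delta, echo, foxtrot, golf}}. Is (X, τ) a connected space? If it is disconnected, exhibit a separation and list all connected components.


(X, τ) is disconnected; components = [{foxtrot}, {charlie, delta, echo, golf}].

Find clopen sets (U ∈ τ with X ∖ U ∈ τ):
  U = ∅, X ∖ U = {charlie, delta, echo, foxtrot, golf} — both open, so U is clopen.
  U = {foxtrot}, X ∖ U = {charlie, delta, echo, golf} — both open, so U is clopen.
  U = {charlie, delta, echo, golf}, X ∖ U = {foxtrot} — both open, so U is clopen.
  U = {charlie, delta, echo, foxtrot, golf}, X ∖ U = ∅ — both open, so U is clopen.
Nontrivial clopen(s) exist: e.g. {charlie, delta, echo, golf}. So (X, τ) is disconnected.
Compute connected components by grouping points that agree on all clopens:
  component: {foxtrot}
  component: {charlie, delta, echo, golf}


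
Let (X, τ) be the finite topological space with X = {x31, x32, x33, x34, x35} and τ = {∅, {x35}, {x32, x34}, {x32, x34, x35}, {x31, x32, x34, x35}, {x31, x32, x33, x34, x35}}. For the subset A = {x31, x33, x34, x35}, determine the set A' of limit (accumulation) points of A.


A' = {x31, x32, x33}

For each x ∈ X, list the open sets U ∈ τ with x ∈ U, then check whether U ∩ (A ∖ {x}) ≠ ∅ for every such U.
  x = x31: opens ∋ x are {x31, x32, x34, x35}, {x31, x32, x33, x34, x35}; each meets A ∖ {x31}, so x IS a limit point.
  x = x32: opens ∋ x are {x32, x34}, {x32, x34, x35}, {x31, x32, x34, x35}, {x31, x32, x33, x34, x35}; each meets A ∖ {x32}, so x IS a limit point.
  x = x33: opens ∋ x are {x31, x32, x33, x34, x35}; each meets A ∖ {x33}, so x IS a limit point.
  x = x34: open {x32, x34} ∋ x has {x32, x34} ∩ (A ∖ {x34}) = ∅, so x is NOT a limit point.
  x = x35: open {x35} ∋ x has {x35} ∩ (A ∖ {x35}) = ∅, so x is NOT a limit point.
Collecting: A' = {x31, x32, x33}.


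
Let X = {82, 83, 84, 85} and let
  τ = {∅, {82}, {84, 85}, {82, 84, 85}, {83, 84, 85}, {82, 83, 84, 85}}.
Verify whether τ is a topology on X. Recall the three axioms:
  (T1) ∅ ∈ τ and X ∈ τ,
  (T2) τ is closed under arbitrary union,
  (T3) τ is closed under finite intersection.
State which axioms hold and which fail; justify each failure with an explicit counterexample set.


τ IS a topology on X.

Axiom (T1): ∅ ∈ τ? Yes; X ∈ τ? Yes.
Axiom (T2/T3): check pairwise unions and intersections of members of τ.
All pairwise intersections and unions checked — each lies in τ. Therefore τ satisfies (T1), (T2), (T3): it IS a topology on X.


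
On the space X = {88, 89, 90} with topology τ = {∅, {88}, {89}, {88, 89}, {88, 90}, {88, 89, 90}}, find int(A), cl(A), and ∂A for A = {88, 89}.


int(A) = {88, 89}, cl(A) = {88, 89, 90}, ∂A = {90}.

Closed sets in (X, τ) are complements of opens:
  closed(X, τ) = {∅, {89}, {90}, {88, 90}, {89, 90}, {88, 89, 90}}.
int(A) = ⋃ {U ∈ τ : U ⊆ A}. Opens contained in A: ∅, {88}, {89}, {88, 89}.
Taking the union of these: int(A) = {88, 89}.
cl(A) = ⋂ {C closed : A ⊆ C}. Closed sets containing A: {88, 89, 90}.
Intersecting these: cl(A) = {88, 89, 90}.
∂A = cl(A) ∖ int(A) = {88, 89, 90} ∖ {88, 89} = {90}.


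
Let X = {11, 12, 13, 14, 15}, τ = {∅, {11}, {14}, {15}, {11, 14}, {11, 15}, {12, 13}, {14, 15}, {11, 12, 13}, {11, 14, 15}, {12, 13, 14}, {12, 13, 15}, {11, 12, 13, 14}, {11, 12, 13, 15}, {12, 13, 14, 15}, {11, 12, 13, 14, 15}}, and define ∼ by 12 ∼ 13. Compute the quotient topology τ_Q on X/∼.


X/∼ = {[11], [12=13], [14], [15]}; |τ_Q| = 16.

Equivalence classes: [11], [12=13], [14], [15].
Quotient map π: X → X/∼ sends 11 ↦ [11], 12 ↦ [12=13], 13 ↦ [12=13], 14 ↦ [14], 15 ↦ [15].
For each subset V ⊆ X/∼, compute π^{-1}(V) ⊆ X and check whether π^{-1}(V) ∈ τ. V is open in τ_Q iff π^{-1}(V) ∈ τ.
  V = {}: π^{-1}(V) = ∅ ∈ τ ✓.
  V = {[11]}: π^{-1}(V) = {11} ∈ τ ✓.
  V = {[12=13]}: π^{-1}(V) = {12, 13} ∈ τ ✓.
  V = {[11], [12=13]}: π^{-1}(V) = {11, 12, 13} ∈ τ ✓.
  V = {[14]}: π^{-1}(V) = {14} ∈ τ ✓.
  V = {[11], [14]}: π^{-1}(V) = {11, 14} ∈ τ ✓.
  V = {[12=13], [14]}: π^{-1}(V) = {12, 13, 14} ∈ τ ✓.
  V = {[11], [12=13], [14]}: π^{-1}(V) = {11, 12, 13, 14} ∈ τ ✓.
  V = {[15]}: π^{-1}(V) = {15} ∈ τ ✓.
  V = {[11], [15]}: π^{-1}(V) = {11, 15} ∈ τ ✓.
  V = {[12=13], [15]}: π^{-1}(V) = {12, 13, 15} ∈ τ ✓.
  V = {[11], [12=13], [15]}: π^{-1}(V) = {11, 12, 13, 15} ∈ τ ✓.
  V = {[14], [15]}: π^{-1}(V) = {14, 15} ∈ τ ✓.
  V = {[11], [14], [15]}: π^{-1}(V) = {11, 14, 15} ∈ τ ✓.
  V = {[12=13], [14], [15]}: π^{-1}(V) = {12, 13, 14, 15} ∈ τ ✓.
  V = {[11], [12=13], [14], [15]}: π^{-1}(V) = {11, 12, 13, 14, 15} ∈ τ ✓.
Open sets in the quotient: τ_Q = {{}, {[11]}, {[12=13]}, {[11], [12=13]}, {[14]}, {[11], [14]}, {[12=13], [14]}, {[11], [12=13], [14]}, {[15]}, {[11], [15]}, {[12=13], [15]}, {[11], [12=13], [15]}, {[14], [15]}, {[11], [14], [15]}, {[12=13], [14], [15]}, {[11], [12=13], [14], [15]}} (16 elements).


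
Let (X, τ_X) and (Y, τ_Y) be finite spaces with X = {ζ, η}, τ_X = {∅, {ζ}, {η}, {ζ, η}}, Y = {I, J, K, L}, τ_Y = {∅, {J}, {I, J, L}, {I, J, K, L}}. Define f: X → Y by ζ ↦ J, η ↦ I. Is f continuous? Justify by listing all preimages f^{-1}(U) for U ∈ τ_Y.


f IS continuous.

Compute f^{-1}(U) for each U ∈ τ_Y:
  U = ∅: f^{-1}(U) = ∅ ∈ τ_X ✓.
  U = {J}: f^{-1}(U) = {ζ} ∈ τ_X ✓.
  U = {I, J, L}: f^{-1}(U) = {ζ, η} ∈ τ_X ✓.
  U = {I, J, K, L}: f^{-1}(U) = {ζ, η} ∈ τ_X ✓.
Every preimage lies in τ_X, so f IS continuous.


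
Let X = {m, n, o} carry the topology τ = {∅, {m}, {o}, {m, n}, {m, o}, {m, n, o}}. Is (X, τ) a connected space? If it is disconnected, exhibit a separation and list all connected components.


(X, τ) is disconnected; components = [{o}, {m, n}].

Find clopen sets (U ∈ τ with X ∖ U ∈ τ):
  U = ∅, X ∖ U = {m, n, o} — both open, so U is clopen.
  U = {o}, X ∖ U = {m, n} — both open, so U is clopen.
  U = {m, n}, X ∖ U = {o} — both open, so U is clopen.
  U = {m, n, o}, X ∖ U = ∅ — both open, so U is clopen.
Nontrivial clopen(s) exist: e.g. {o}. So (X, τ) is disconnected.
Compute connected components by grouping points that agree on all clopens:
  component: {o}
  component: {m, n}


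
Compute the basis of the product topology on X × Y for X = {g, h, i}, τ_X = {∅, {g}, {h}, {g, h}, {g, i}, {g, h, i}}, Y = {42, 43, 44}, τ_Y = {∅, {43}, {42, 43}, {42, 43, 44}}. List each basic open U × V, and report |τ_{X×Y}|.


Basis B = {∅ × ∅, {g} × {43}, {h} × {43}, {g} × {42, 43}, {g, h} × {43}, {g, i} × {43}, {h} × {42, 43}, {g} × {42, 43, 44}, {g, h, i} × {43}, {h} × {42, 43, 44}, {g, h} × {42, 43}, {g, i} × {42, 43}, {g, h} × {42, 43, 44}, {g, i} × {42, 43, 44}, {g, h, i} × {42, 43}, {g, h, i} × {42, 43, 44}}; |τ_{X×Y}| = 40.

Enumerate products U × V with U ∈ τ_X, V ∈ τ_Y (deduplicated):
  ∅ × ∅ = {} (∅)
  {g} × {43} = {(g,43)}
  {h} × {43} = {(h,43)}
  {g} × {42, 43} = {(g,42), (g,43)}
  {g, h} × {43} = {(g,43), (h,43)}
  {g, i} × {43} = {(g,43), (i,43)}
  {h} × {42, 43} = {(h,42), (h,43)}
  {g} × {42, 43, 44} = {(g,42), (g,43), (g,44)}
  {g, h, i} × {43} = {(g,43), (h,43), (i,43)}
  {h} × {42, 43, 44} = {(h,42), (h,43), (h,44)}
  {g, h} × {42, 43} = {(g,42), (g,43), (h,42), (h,43)}
  {g, i} × {42, 43} = {(g,42), (g,43), (i,42), (i,43)}
  {g, h} × {42, 43, 44} = {(g,42), (g,43), (g,44), (h,42), (h,43), (h,44)}
  {g, i} × {42, 43, 44} = {(g,42), (g,43), (g,44), (i,42), (i,43), (i,44)}
  {g, h, i} × {42, 43} = {(g,42), (g,43), (h,42), (h,43), (i,42), (i,43)}
  {g, h, i} × {42, 43, 44} = {(g,42), (g,43), (g,44), (h,42), (h,43), (h,44), (i,42), (i,43), (i,44)}
These 16 distinct sets form the basis B.
Close under arbitrary unions to get τ_{X×Y}; counting gives |τ_{X×Y}| = 40.


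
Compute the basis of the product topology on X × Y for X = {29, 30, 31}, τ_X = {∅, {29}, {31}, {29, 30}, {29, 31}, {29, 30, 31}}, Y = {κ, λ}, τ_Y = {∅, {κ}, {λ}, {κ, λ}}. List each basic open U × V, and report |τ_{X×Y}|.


Basis B = {∅ × ∅, {29} × {κ}, {29} × {λ}, {31} × {κ}, {31} × {λ}, {29} × {κ, λ}, {29, 30} × {κ}, {29, 31} × {κ}, {29, 30} × {λ}, {29, 31} × {λ}, {31} × {κ, λ}, {29, 30, 31} × {κ}, {29, 30, 31} × {λ}, {29, 30} × {κ, λ}, {29, 31} × {κ, λ}, {29, 30, 31} × {κ, λ}}; |τ_{X×Y}| = 36.

Enumerate products U × V with U ∈ τ_X, V ∈ τ_Y (deduplicated):
  ∅ × ∅ = {} (∅)
  {29} × {κ} = {(29,κ)}
  {29} × {λ} = {(29,λ)}
  {31} × {κ} = {(31,κ)}
  {31} × {λ} = {(31,λ)}
  {29} × {κ, λ} = {(29,κ), (29,λ)}
  {29, 30} × {κ} = {(29,κ), (30,κ)}
  {29, 31} × {κ} = {(29,κ), (31,κ)}
  {29, 30} × {λ} = {(29,λ), (30,λ)}
  {29, 31} × {λ} = {(29,λ), (31,λ)}
  {31} × {κ, λ} = {(31,κ), (31,λ)}
  {29, 30, 31} × {κ} = {(29,κ), (30,κ), (31,κ)}
  {29, 30, 31} × {λ} = {(29,λ), (30,λ), (31,λ)}
  {29, 30} × {κ, λ} = {(29,κ), (29,λ), (30,κ), (30,λ)}
  {29, 31} × {κ, λ} = {(29,κ), (29,λ), (31,κ), (31,λ)}
  {29, 30, 31} × {κ, λ} = {(29,κ), (29,λ), (30,κ), (30,λ), (31,κ), (31,λ)}
These 16 distinct sets form the basis B.
Close under arbitrary unions to get τ_{X×Y}; counting gives |τ_{X×Y}| = 36.


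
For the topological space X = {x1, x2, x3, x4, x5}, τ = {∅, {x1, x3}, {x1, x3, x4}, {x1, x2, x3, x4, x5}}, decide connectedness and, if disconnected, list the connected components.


(X, τ) is connected.

Find clopen sets (U ∈ τ with X ∖ U ∈ τ):
  U = ∅, X ∖ U = {x1, x2, x3, x4, x5} — both open, so U is clopen.
  U = {x1, x2, x3, x4, x5}, X ∖ U = ∅ — both open, so U is clopen.
Only trivial clopens (∅ and X) exist, so (X, τ) is connected.
Compute connected components by grouping points that agree on all clopens:
  component: {x1, x2, x3, x4, x5}


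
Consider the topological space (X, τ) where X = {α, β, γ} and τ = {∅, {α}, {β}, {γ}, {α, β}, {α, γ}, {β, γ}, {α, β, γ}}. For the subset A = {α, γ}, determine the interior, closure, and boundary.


int(A) = {α, γ}, cl(A) = {α, γ}, ∂A = ∅.

Closed sets in (X, τ) are complements of opens:
  closed(X, τ) = {∅, {α}, {β}, {γ}, {α, β}, {α, γ}, {β, γ}, {α, β, γ}}.
int(A) = ⋃ {U ∈ τ : U ⊆ A}. Opens contained in A: ∅, {α}, {γ}, {α, γ}.
Taking the union of these: int(A) = {α, γ}.
cl(A) = ⋂ {C closed : A ⊆ C}. Closed sets containing A: {α, γ}, {α, β, γ}.
Intersecting these: cl(A) = {α, γ}.
∂A = cl(A) ∖ int(A) = {α, γ} ∖ {α, γ} = ∅.


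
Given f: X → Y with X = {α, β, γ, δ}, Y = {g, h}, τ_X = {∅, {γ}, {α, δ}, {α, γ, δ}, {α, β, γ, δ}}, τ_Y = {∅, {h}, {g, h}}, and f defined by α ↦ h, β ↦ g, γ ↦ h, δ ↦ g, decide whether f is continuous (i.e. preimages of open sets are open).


f is NOT continuous.

Compute f^{-1}(U) for each U ∈ τ_Y:
  U = ∅: f^{-1}(U) = ∅ ∈ τ_X ✓.
  U = {h}: f^{-1}(U) = {α, γ} ∉ τ_X ✗.
  U = {g, h}: f^{-1}(U) = {α, β, γ, δ} ∈ τ_X ✓.
Found U = {h} with f^{-1}(U) = {α, γ} not in τ_X. Therefore f is NOT continuous.


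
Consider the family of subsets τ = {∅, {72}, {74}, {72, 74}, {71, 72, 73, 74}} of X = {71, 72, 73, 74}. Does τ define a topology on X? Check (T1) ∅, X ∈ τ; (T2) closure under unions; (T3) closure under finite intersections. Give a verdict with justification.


τ IS a topology on X.

Axiom (T1): ∅ ∈ τ? Yes; X ∈ τ? Yes.
Axiom (T2/T3): check pairwise unions and intersections of members of τ.
All pairwise intersections and unions checked — each lies in τ. Therefore τ satisfies (T1), (T2), (T3): it IS a topology on X.


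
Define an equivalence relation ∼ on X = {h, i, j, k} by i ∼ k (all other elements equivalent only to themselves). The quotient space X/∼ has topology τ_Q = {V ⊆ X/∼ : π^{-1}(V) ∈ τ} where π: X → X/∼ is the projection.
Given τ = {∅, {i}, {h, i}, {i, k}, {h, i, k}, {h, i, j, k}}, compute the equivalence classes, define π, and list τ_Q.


X/∼ = {[h], [i=k], [j]}; |τ_Q| = 4.

Equivalence classes: [h], [i=k], [j].
Quotient map π: X → X/∼ sends h ↦ [h], i ↦ [i=k], j ↦ [j], k ↦ [i=k].
For each subset V ⊆ X/∼, compute π^{-1}(V) ⊆ X and check whether π^{-1}(V) ∈ τ. V is open in τ_Q iff π^{-1}(V) ∈ τ.
  V = {}: π^{-1}(V) = ∅ ∈ τ ✓.
  V = {[h]}: π^{-1}(V) = {h} ∉ τ ✗.
  V = {[i=k]}: π^{-1}(V) = {i, k} ∈ τ ✓.
  V = {[h], [i=k]}: π^{-1}(V) = {h, i, k} ∈ τ ✓.
  V = {[j]}: π^{-1}(V) = {j} ∉ τ ✗.
  V = {[h], [j]}: π^{-1}(V) = {h, j} ∉ τ ✗.
  V = {[i=k], [j]}: π^{-1}(V) = {i, j, k} ∉ τ ✗.
  V = {[h], [i=k], [j]}: π^{-1}(V) = {h, i, j, k} ∈ τ ✓.
Open sets in the quotient: τ_Q = {{}, {[i=k]}, {[h], [i=k]}, {[h], [i=k], [j]}} (4 elements).


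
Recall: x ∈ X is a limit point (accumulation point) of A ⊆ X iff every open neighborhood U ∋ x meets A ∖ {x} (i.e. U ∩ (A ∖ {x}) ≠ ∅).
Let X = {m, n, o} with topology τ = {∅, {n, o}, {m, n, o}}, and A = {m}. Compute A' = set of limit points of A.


A' = ∅

For each x ∈ X, list the open sets U ∈ τ with x ∈ U, then check whether U ∩ (A ∖ {x}) ≠ ∅ for every such U.
  x = m: open {m, n, o} ∋ x has {m, n, o} ∩ (A ∖ {m}) = ∅, so x is NOT a limit point.
  x = n: open {n, o} ∋ x has {n, o} ∩ (A ∖ {n}) = ∅, so x is NOT a limit point.
  x = o: open {n, o} ∋ x has {n, o} ∩ (A ∖ {o}) = ∅, so x is NOT a limit point.
Collecting: A' = ∅.


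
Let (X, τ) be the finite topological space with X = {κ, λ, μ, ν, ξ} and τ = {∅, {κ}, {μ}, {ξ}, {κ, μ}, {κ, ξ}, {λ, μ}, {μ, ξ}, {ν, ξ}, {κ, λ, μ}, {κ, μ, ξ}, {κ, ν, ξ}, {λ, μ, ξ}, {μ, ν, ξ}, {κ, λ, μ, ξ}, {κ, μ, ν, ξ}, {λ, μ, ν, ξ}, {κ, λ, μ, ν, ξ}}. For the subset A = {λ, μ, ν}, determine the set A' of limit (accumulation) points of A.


A' = {λ}

For each x ∈ X, list the open sets U ∈ τ with x ∈ U, then check whether U ∩ (A ∖ {x}) ≠ ∅ for every such U.
  x = κ: open {κ} ∋ x has {κ} ∩ (A ∖ {κ}) = ∅, so x is NOT a limit point.
  x = λ: opens ∋ x are {λ, μ}, {κ, λ, μ}, {λ, μ, ξ}, {κ, λ, μ, ξ}, {λ, μ, ν, ξ}, {κ, λ, μ, ν, ξ}; each meets A ∖ {λ}, so x IS a limit point.
  x = μ: open {μ} ∋ x has {μ} ∩ (A ∖ {μ}) = ∅, so x is NOT a limit point.
  x = ν: open {ν, ξ} ∋ x has {ν, ξ} ∩ (A ∖ {ν}) = ∅, so x is NOT a limit point.
  x = ξ: open {ξ} ∋ x has {ξ} ∩ (A ∖ {ξ}) = ∅, so x is NOT a limit point.
Collecting: A' = {λ}.


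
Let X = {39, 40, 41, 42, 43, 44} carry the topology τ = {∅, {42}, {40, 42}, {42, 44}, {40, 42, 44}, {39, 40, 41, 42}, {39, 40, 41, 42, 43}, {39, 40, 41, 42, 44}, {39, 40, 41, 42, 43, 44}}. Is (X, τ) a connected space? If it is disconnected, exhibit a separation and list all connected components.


(X, τ) is connected.

Find clopen sets (U ∈ τ with X ∖ U ∈ τ):
  U = ∅, X ∖ U = {39, 40, 41, 42, 43, 44} — both open, so U is clopen.
  U = {39, 40, 41, 42, 43, 44}, X ∖ U = ∅ — both open, so U is clopen.
Only trivial clopens (∅ and X) exist, so (X, τ) is connected.
Compute connected components by grouping points that agree on all clopens:
  component: {39, 40, 41, 42, 43, 44}


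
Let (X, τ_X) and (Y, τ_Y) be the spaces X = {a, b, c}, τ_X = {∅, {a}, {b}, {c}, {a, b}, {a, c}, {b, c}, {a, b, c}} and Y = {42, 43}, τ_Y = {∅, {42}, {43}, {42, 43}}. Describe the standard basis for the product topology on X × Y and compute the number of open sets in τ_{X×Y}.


Basis B = {∅ × ∅, {a} × {42}, {a} × {43}, {b} × {42}, {b} × {43}, {c} × {42}, {c} × {43}, {a} × {42, 43}, {a, b} × {42}, {a, c} × {42}, {a, b} × {43}, {a, c} × {43}, {b} × {42, 43}, {b, c} × {42}, {b, c} × {43}, {c} × {42, 43}, {a, b, c} × {42}, {a, b, c} × {43}, {a, b} × {42, 43}, {a, c} × {42, 43}, {b, c} × {42, 43}, {a, b, c} × {42, 43}}; |τ_{X×Y}| = 64.

Enumerate products U × V with U ∈ τ_X, V ∈ τ_Y (deduplicated):
  ∅ × ∅ = {} (∅)
  {a} × {42} = {(a,42)}
  {a} × {43} = {(a,43)}
  {b} × {42} = {(b,42)}
  {b} × {43} = {(b,43)}
  {c} × {42} = {(c,42)}
  {c} × {43} = {(c,43)}
  {a} × {42, 43} = {(a,42), (a,43)}
  {a, b} × {42} = {(a,42), (b,42)}
  {a, c} × {42} = {(a,42), (c,42)}
  {a, b} × {43} = {(a,43), (b,43)}
  {a, c} × {43} = {(a,43), (c,43)}
  {b} × {42, 43} = {(b,42), (b,43)}
  {b, c} × {42} = {(b,42), (c,42)}
  {b, c} × {43} = {(b,43), (c,43)}
  {c} × {42, 43} = {(c,42), (c,43)}
  {a, b, c} × {42} = {(a,42), (b,42), (c,42)}
  {a, b, c} × {43} = {(a,43), (b,43), (c,43)}
  {a, b} × {42, 43} = {(a,42), (a,43), (b,42), (b,43)}
  {a, c} × {42, 43} = {(a,42), (a,43), (c,42), (c,43)}
  {b, c} × {42, 43} = {(b,42), (b,43), (c,42), (c,43)}
  {a, b, c} × {42, 43} = {(a,42), (a,43), (b,42), (b,43), (c,42), (c,43)}
These 22 distinct sets form the basis B.
Close under arbitrary unions to get τ_{X×Y}; counting gives |τ_{X×Y}| = 64.


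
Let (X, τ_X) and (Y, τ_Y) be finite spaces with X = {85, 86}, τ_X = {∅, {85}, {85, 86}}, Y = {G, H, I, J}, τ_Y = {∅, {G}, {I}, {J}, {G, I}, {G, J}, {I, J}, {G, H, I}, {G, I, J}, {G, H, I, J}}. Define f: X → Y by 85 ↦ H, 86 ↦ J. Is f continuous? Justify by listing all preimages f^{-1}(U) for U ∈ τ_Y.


f is NOT continuous.

Compute f^{-1}(U) for each U ∈ τ_Y:
  U = ∅: f^{-1}(U) = ∅ ∈ τ_X ✓.
  U = {G}: f^{-1}(U) = ∅ ∈ τ_X ✓.
  U = {I}: f^{-1}(U) = ∅ ∈ τ_X ✓.
  U = {J}: f^{-1}(U) = {86} ∉ τ_X ✗.
  U = {G, I}: f^{-1}(U) = ∅ ∈ τ_X ✓.
  U = {G, J}: f^{-1}(U) = {86} ∉ τ_X ✗.
  U = {I, J}: f^{-1}(U) = {86} ∉ τ_X ✗.
  U = {G, H, I}: f^{-1}(U) = {85} ∈ τ_X ✓.
  U = {G, I, J}: f^{-1}(U) = {86} ∉ τ_X ✗.
  U = {G, H, I, J}: f^{-1}(U) = {85, 86} ∈ τ_X ✓.
Found U = {J} with f^{-1}(U) = {86} not in τ_X. Therefore f is NOT continuous.


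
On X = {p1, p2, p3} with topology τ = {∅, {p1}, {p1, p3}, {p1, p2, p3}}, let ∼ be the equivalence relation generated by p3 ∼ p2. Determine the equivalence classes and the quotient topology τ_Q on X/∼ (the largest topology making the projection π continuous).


X/∼ = {[p1], [p2=p3]}; |τ_Q| = 3.

Equivalence classes: [p1], [p2=p3].
Quotient map π: X → X/∼ sends p1 ↦ [p1], p2 ↦ [p2=p3], p3 ↦ [p2=p3].
For each subset V ⊆ X/∼, compute π^{-1}(V) ⊆ X and check whether π^{-1}(V) ∈ τ. V is open in τ_Q iff π^{-1}(V) ∈ τ.
  V = {}: π^{-1}(V) = ∅ ∈ τ ✓.
  V = {[p1]}: π^{-1}(V) = {p1} ∈ τ ✓.
  V = {[p2=p3]}: π^{-1}(V) = {p2, p3} ∉ τ ✗.
  V = {[p1], [p2=p3]}: π^{-1}(V) = {p1, p2, p3} ∈ τ ✓.
Open sets in the quotient: τ_Q = {{}, {[p1]}, {[p1], [p2=p3]}} (3 elements).


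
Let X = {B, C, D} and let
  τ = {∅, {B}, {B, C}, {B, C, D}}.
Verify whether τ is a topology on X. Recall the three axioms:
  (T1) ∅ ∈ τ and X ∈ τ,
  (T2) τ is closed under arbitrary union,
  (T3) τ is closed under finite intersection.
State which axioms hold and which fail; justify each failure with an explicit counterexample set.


τ IS a topology on X.

Axiom (T1): ∅ ∈ τ? Yes; X ∈ τ? Yes.
Axiom (T2/T3): check pairwise unions and intersections of members of τ.
All pairwise intersections and unions checked — each lies in τ. Therefore τ satisfies (T1), (T2), (T3): it IS a topology on X.


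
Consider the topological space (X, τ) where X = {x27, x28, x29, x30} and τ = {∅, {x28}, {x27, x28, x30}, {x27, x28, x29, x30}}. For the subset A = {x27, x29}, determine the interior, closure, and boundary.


int(A) = ∅, cl(A) = {x27, x29, x30}, ∂A = {x27, x29, x30}.

Closed sets in (X, τ) are complements of opens:
  closed(X, τ) = {∅, {x29}, {x27, x29, x30}, {x27, x28, x29, x30}}.
int(A) = ⋃ {U ∈ τ : U ⊆ A}. Opens contained in A: ∅.
Taking the union of these: int(A) = ∅.
cl(A) = ⋂ {C closed : A ⊆ C}. Closed sets containing A: {x27, x29, x30}, {x27, x28, x29, x30}.
Intersecting these: cl(A) = {x27, x29, x30}.
∂A = cl(A) ∖ int(A) = {x27, x29, x30} ∖ ∅ = {x27, x29, x30}.


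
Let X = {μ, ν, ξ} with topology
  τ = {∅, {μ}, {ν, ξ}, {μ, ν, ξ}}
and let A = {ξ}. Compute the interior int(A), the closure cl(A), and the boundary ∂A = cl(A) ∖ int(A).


int(A) = ∅, cl(A) = {ν, ξ}, ∂A = {ν, ξ}.

Closed sets in (X, τ) are complements of opens:
  closed(X, τ) = {∅, {μ}, {ν, ξ}, {μ, ν, ξ}}.
int(A) = ⋃ {U ∈ τ : U ⊆ A}. Opens contained in A: ∅.
Taking the union of these: int(A) = ∅.
cl(A) = ⋂ {C closed : A ⊆ C}. Closed sets containing A: {ν, ξ}, {μ, ν, ξ}.
Intersecting these: cl(A) = {ν, ξ}.
∂A = cl(A) ∖ int(A) = {ν, ξ} ∖ ∅ = {ν, ξ}.


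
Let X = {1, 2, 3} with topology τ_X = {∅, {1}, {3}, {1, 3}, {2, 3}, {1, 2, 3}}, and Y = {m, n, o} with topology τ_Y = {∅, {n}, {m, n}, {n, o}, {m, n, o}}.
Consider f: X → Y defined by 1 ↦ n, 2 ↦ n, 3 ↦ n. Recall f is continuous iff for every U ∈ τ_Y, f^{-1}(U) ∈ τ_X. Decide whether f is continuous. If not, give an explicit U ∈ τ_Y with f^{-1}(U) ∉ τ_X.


f IS continuous.

Compute f^{-1}(U) for each U ∈ τ_Y:
  U = ∅: f^{-1}(U) = ∅ ∈ τ_X ✓.
  U = {n}: f^{-1}(U) = {1, 2, 3} ∈ τ_X ✓.
  U = {m, n}: f^{-1}(U) = {1, 2, 3} ∈ τ_X ✓.
  U = {n, o}: f^{-1}(U) = {1, 2, 3} ∈ τ_X ✓.
  U = {m, n, o}: f^{-1}(U) = {1, 2, 3} ∈ τ_X ✓.
Every preimage lies in τ_X, so f IS continuous.


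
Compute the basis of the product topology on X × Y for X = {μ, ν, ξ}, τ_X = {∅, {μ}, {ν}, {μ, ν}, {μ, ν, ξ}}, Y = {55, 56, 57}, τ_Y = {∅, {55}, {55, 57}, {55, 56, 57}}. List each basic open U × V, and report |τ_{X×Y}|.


Basis B = {∅ × ∅, {μ} × {55}, {ν} × {55}, {μ} × {55, 57}, {μ, ν} × {55}, {ν} × {55, 57}, {μ} × {55, 56, 57}, {μ, ν, ξ} × {55}, {ν} × {55, 56, 57}, {μ, ν} × {55, 57}, {μ, ν} × {55, 56, 57}, {μ, ν, ξ} × {55, 57}, {μ, ν, ξ} × {55, 56, 57}}; |τ_{X×Y}| = 30.

Enumerate products U × V with U ∈ τ_X, V ∈ τ_Y (deduplicated):
  ∅ × ∅ = {} (∅)
  {μ} × {55} = {(μ,55)}
  {ν} × {55} = {(ν,55)}
  {μ} × {55, 57} = {(μ,55), (μ,57)}
  {μ, ν} × {55} = {(μ,55), (ν,55)}
  {ν} × {55, 57} = {(ν,55), (ν,57)}
  {μ} × {55, 56, 57} = {(μ,55), (μ,56), (μ,57)}
  {μ, ν, ξ} × {55} = {(μ,55), (ν,55), (ξ,55)}
  {ν} × {55, 56, 57} = {(ν,55), (ν,56), (ν,57)}
  {μ, ν} × {55, 57} = {(μ,55), (μ,57), (ν,55), (ν,57)}
  {μ, ν} × {55, 56, 57} = {(μ,55), (μ,56), (μ,57), (ν,55), (ν,56), (ν,57)}
  {μ, ν, ξ} × {55, 57} = {(μ,55), (μ,57), (ν,55), (ν,57), (ξ,55), (ξ,57)}
  {μ, ν, ξ} × {55, 56, 57} = {(μ,55), (μ,56), (μ,57), (ν,55), (ν,56), (ν,57), (ξ,55), (ξ,56), (ξ,57)}
These 13 distinct sets form the basis B.
Close under arbitrary unions to get τ_{X×Y}; counting gives |τ_{X×Y}| = 30.


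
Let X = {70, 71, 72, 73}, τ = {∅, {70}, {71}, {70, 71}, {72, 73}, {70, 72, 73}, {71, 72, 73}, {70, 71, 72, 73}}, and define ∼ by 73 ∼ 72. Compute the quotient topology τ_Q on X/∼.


X/∼ = {[70], [71], [72=73]}; |τ_Q| = 8.

Equivalence classes: [70], [71], [72=73].
Quotient map π: X → X/∼ sends 70 ↦ [70], 71 ↦ [71], 72 ↦ [72=73], 73 ↦ [72=73].
For each subset V ⊆ X/∼, compute π^{-1}(V) ⊆ X and check whether π^{-1}(V) ∈ τ. V is open in τ_Q iff π^{-1}(V) ∈ τ.
  V = {}: π^{-1}(V) = ∅ ∈ τ ✓.
  V = {[70]}: π^{-1}(V) = {70} ∈ τ ✓.
  V = {[71]}: π^{-1}(V) = {71} ∈ τ ✓.
  V = {[70], [71]}: π^{-1}(V) = {70, 71} ∈ τ ✓.
  V = {[72=73]}: π^{-1}(V) = {72, 73} ∈ τ ✓.
  V = {[70], [72=73]}: π^{-1}(V) = {70, 72, 73} ∈ τ ✓.
  V = {[71], [72=73]}: π^{-1}(V) = {71, 72, 73} ∈ τ ✓.
  V = {[70], [71], [72=73]}: π^{-1}(V) = {70, 71, 72, 73} ∈ τ ✓.
Open sets in the quotient: τ_Q = {{}, {[70]}, {[71]}, {[70], [71]}, {[72=73]}, {[70], [72=73]}, {[71], [72=73]}, {[70], [71], [72=73]}} (8 elements).


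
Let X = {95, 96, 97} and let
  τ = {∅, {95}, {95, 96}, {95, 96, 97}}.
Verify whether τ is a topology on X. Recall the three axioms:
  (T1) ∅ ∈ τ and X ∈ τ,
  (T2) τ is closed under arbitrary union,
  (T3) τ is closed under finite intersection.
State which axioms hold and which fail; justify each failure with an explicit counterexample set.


τ IS a topology on X.

Axiom (T1): ∅ ∈ τ? Yes; X ∈ τ? Yes.
Axiom (T2/T3): check pairwise unions and intersections of members of τ.
All pairwise intersections and unions checked — each lies in τ. Therefore τ satisfies (T1), (T2), (T3): it IS a topology on X.


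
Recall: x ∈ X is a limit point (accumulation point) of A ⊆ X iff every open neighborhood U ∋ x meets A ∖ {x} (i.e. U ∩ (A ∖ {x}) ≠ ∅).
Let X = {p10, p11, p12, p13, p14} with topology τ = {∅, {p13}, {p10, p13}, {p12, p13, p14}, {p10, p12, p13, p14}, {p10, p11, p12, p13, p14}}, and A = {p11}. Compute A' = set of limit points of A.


A' = ∅

For each x ∈ X, list the open sets U ∈ τ with x ∈ U, then check whether U ∩ (A ∖ {x}) ≠ ∅ for every such U.
  x = p10: open {p10, p13} ∋ x has {p10, p13} ∩ (A ∖ {p10}) = ∅, so x is NOT a limit point.
  x = p11: open {p10, p11, p12, p13, p14} ∋ x has {p10, p11, p12, p13, p14} ∩ (A ∖ {p11}) = ∅, so x is NOT a limit point.
  x = p12: open {p12, p13, p14} ∋ x has {p12, p13, p14} ∩ (A ∖ {p12}) = ∅, so x is NOT a limit point.
  x = p13: open {p13} ∋ x has {p13} ∩ (A ∖ {p13}) = ∅, so x is NOT a limit point.
  x = p14: open {p12, p13, p14} ∋ x has {p12, p13, p14} ∩ (A ∖ {p14}) = ∅, so x is NOT a limit point.
Collecting: A' = ∅.


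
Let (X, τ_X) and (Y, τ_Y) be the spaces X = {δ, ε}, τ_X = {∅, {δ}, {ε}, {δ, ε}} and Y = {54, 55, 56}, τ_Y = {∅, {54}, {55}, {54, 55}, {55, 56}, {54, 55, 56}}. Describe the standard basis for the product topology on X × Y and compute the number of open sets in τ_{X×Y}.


Basis B = {∅ × ∅, {δ} × {54}, {δ} × {55}, {ε} × {54}, {ε} × {55}, {δ} × {54, 55}, {δ, ε} × {54}, {δ} × {55, 56}, {δ, ε} × {55}, {ε} × {54, 55}, {ε} × {55, 56}, {δ} × {54, 55, 56}, {ε} × {54, 55, 56}, {δ, ε} × {54, 55}, {δ, ε} × {55, 56}, {δ, ε} × {54, 55, 56}}; |τ_{X×Y}| = 36.

Enumerate products U × V with U ∈ τ_X, V ∈ τ_Y (deduplicated):
  ∅ × ∅ = {} (∅)
  {δ} × {54} = {(δ,54)}
  {δ} × {55} = {(δ,55)}
  {ε} × {54} = {(ε,54)}
  {ε} × {55} = {(ε,55)}
  {δ} × {54, 55} = {(δ,54), (δ,55)}
  {δ, ε} × {54} = {(δ,54), (ε,54)}
  {δ} × {55, 56} = {(δ,55), (δ,56)}
  {δ, ε} × {55} = {(δ,55), (ε,55)}
  {ε} × {54, 55} = {(ε,54), (ε,55)}
  {ε} × {55, 56} = {(ε,55), (ε,56)}
  {δ} × {54, 55, 56} = {(δ,54), (δ,55), (δ,56)}
  {ε} × {54, 55, 56} = {(ε,54), (ε,55), (ε,56)}
  {δ, ε} × {54, 55} = {(δ,54), (δ,55), (ε,54), (ε,55)}
  {δ, ε} × {55, 56} = {(δ,55), (δ,56), (ε,55), (ε,56)}
  {δ, ε} × {54, 55, 56} = {(δ,54), (δ,55), (δ,56), (ε,54), (ε,55), (ε,56)}
These 16 distinct sets form the basis B.
Close under arbitrary unions to get τ_{X×Y}; counting gives |τ_{X×Y}| = 36.


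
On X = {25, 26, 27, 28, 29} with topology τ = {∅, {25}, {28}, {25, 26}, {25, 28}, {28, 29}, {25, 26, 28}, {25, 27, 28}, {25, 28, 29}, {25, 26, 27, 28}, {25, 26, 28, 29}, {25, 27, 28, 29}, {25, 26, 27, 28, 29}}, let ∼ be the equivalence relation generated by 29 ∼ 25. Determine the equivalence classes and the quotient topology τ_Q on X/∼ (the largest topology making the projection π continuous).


X/∼ = {[25=29], [26], [27], [28]}; |τ_Q| = 6.

Equivalence classes: [25=29], [26], [27], [28].
Quotient map π: X → X/∼ sends 25 ↦ [25=29], 26 ↦ [26], 27 ↦ [27], 28 ↦ [28], 29 ↦ [25=29].
For each subset V ⊆ X/∼, compute π^{-1}(V) ⊆ X and check whether π^{-1}(V) ∈ τ. V is open in τ_Q iff π^{-1}(V) ∈ τ.
  V = {}: π^{-1}(V) = ∅ ∈ τ ✓.
  V = {[25=29]}: π^{-1}(V) = {25, 29} ∉ τ ✗.
  V = {[26]}: π^{-1}(V) = {26} ∉ τ ✗.
  V = {[25=29], [26]}: π^{-1}(V) = {25, 26, 29} ∉ τ ✗.
  V = {[27]}: π^{-1}(V) = {27} ∉ τ ✗.
  V = {[25=29], [27]}: π^{-1}(V) = {25, 27, 29} ∉ τ ✗.
  V = {[26], [27]}: π^{-1}(V) = {26, 27} ∉ τ ✗.
  V = {[25=29], [26], [27]}: π^{-1}(V) = {25, 26, 27, 29} ∉ τ ✗.
  V = {[28]}: π^{-1}(V) = {28} ∈ τ ✓.
  V = {[25=29], [28]}: π^{-1}(V) = {25, 28, 29} ∈ τ ✓.
  V = {[26], [28]}: π^{-1}(V) = {26, 28} ∉ τ ✗.
  V = {[25=29], [26], [28]}: π^{-1}(V) = {25, 26, 28, 29} ∈ τ ✓.
  V = {[27], [28]}: π^{-1}(V) = {27, 28} ∉ τ ✗.
  V = {[25=29], [27], [28]}: π^{-1}(V) = {25, 27, 28, 29} ∈ τ ✓.
  V = {[26], [27], [28]}: π^{-1}(V) = {26, 27, 28} ∉ τ ✗.
  V = {[25=29], [26], [27], [28]}: π^{-1}(V) = {25, 26, 27, 28, 29} ∈ τ ✓.
Open sets in the quotient: τ_Q = {{}, {[28]}, {[25=29], [28]}, {[25=29], [26], [28]}, {[25=29], [27], [28]}, {[25=29], [26], [27], [28]}} (6 elements).


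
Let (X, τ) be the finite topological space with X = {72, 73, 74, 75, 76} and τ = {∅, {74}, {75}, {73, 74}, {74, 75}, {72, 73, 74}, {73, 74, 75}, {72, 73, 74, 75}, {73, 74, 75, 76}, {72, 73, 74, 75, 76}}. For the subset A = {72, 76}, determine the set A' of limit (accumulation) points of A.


A' = ∅

For each x ∈ X, list the open sets U ∈ τ with x ∈ U, then check whether U ∩ (A ∖ {x}) ≠ ∅ for every such U.
  x = 72: open {72, 73, 74} ∋ x has {72, 73, 74} ∩ (A ∖ {72}) = ∅, so x is NOT a limit point.
  x = 73: open {73, 74} ∋ x has {73, 74} ∩ (A ∖ {73}) = ∅, so x is NOT a limit point.
  x = 74: open {74} ∋ x has {74} ∩ (A ∖ {74}) = ∅, so x is NOT a limit point.
  x = 75: open {75} ∋ x has {75} ∩ (A ∖ {75}) = ∅, so x is NOT a limit point.
  x = 76: open {73, 74, 75, 76} ∋ x has {73, 74, 75, 76} ∩ (A ∖ {76}) = ∅, so x is NOT a limit point.
Collecting: A' = ∅.


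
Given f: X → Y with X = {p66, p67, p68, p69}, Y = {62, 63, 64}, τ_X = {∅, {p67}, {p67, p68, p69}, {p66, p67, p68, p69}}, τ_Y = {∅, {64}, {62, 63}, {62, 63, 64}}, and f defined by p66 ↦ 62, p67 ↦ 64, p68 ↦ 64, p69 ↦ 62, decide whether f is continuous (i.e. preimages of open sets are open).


f is NOT continuous.

Compute f^{-1}(U) for each U ∈ τ_Y:
  U = ∅: f^{-1}(U) = ∅ ∈ τ_X ✓.
  U = {64}: f^{-1}(U) = {p67, p68} ∉ τ_X ✗.
  U = {62, 63}: f^{-1}(U) = {p66, p69} ∉ τ_X ✗.
  U = {62, 63, 64}: f^{-1}(U) = {p66, p67, p68, p69} ∈ τ_X ✓.
Found U = {64} with f^{-1}(U) = {p67, p68} not in τ_X. Therefore f is NOT continuous.


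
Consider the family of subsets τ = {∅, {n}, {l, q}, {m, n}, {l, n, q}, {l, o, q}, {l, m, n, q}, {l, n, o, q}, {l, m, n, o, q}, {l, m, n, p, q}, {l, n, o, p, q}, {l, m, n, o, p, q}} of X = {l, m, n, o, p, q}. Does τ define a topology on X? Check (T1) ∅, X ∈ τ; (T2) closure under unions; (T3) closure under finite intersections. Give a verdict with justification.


τ is NOT a topology on X.

Axiom (T1): ∅ ∈ τ? Yes; X ∈ τ? Yes.
Axiom (T2/T3): check pairwise unions and intersections of members of τ.
Counterexample for (T3): {l, m, n, p, q} ∩ {l, n, o, p, q} = {l, n, p, q} ∉ τ. Therefore τ is NOT a topology.


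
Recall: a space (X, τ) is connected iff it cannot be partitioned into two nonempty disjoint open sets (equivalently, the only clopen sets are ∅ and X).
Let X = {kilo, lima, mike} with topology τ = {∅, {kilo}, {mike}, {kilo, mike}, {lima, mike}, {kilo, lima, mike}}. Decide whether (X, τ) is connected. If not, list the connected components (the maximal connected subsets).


(X, τ) is disconnected; components = [{kilo}, {lima, mike}].

Find clopen sets (U ∈ τ with X ∖ U ∈ τ):
  U = ∅, X ∖ U = {kilo, lima, mike} — both open, so U is clopen.
  U = {kilo}, X ∖ U = {lima, mike} — both open, so U is clopen.
  U = {lima, mike}, X ∖ U = {kilo} — both open, so U is clopen.
  U = {kilo, lima, mike}, X ∖ U = ∅ — both open, so U is clopen.
Nontrivial clopen(s) exist: e.g. {lima, mike}. So (X, τ) is disconnected.
Compute connected components by grouping points that agree on all clopens:
  component: {kilo}
  component: {lima, mike}


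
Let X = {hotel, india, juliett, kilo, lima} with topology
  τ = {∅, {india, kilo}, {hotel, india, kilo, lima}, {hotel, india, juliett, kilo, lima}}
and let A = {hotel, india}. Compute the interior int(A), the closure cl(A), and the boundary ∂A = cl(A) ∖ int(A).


int(A) = ∅, cl(A) = {hotel, india, juliett, kilo, lima}, ∂A = {hotel, india, juliett, kilo, lima}.

Closed sets in (X, τ) are complements of opens:
  closed(X, τ) = {∅, {juliett}, {hotel, juliett, lima}, {hotel, india, juliett, kilo, lima}}.
int(A) = ⋃ {U ∈ τ : U ⊆ A}. Opens contained in A: ∅.
Taking the union of these: int(A) = ∅.
cl(A) = ⋂ {C closed : A ⊆ C}. Closed sets containing A: {hotel, india, juliett, kilo, lima}.
Intersecting these: cl(A) = {hotel, india, juliett, kilo, lima}.
∂A = cl(A) ∖ int(A) = {hotel, india, juliett, kilo, lima} ∖ ∅ = {hotel, india, juliett, kilo, lima}.


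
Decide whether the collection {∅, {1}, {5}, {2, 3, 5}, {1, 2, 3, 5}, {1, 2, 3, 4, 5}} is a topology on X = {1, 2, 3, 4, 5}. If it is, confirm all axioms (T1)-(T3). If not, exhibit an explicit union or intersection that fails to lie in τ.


τ is NOT a topology on X.

Axiom (T1): ∅ ∈ τ? Yes; X ∈ τ? Yes.
Axiom (T2/T3): check pairwise unions and intersections of members of τ.
Counterexample for (T2): {1} ∪ {5} = {1, 5} ∉ τ. Therefore τ is NOT a topology.


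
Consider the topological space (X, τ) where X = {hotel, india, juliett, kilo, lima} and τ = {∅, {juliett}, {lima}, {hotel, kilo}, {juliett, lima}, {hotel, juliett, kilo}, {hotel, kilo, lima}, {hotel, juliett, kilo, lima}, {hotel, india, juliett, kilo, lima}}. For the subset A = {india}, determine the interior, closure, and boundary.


int(A) = ∅, cl(A) = {india}, ∂A = {india}.

Closed sets in (X, τ) are complements of opens:
  closed(X, τ) = {∅, {india}, {india, juliett}, {india, lima}, {hotel, india, kilo}, {india, juliett, lima}, {hotel, india, juliett, kilo}, {hotel, india, kilo, lima}, {hotel, india, juliett, kilo, lima}}.
int(A) = ⋃ {U ∈ τ : U ⊆ A}. Opens contained in A: ∅.
Taking the union of these: int(A) = ∅.
cl(A) = ⋂ {C closed : A ⊆ C}. Closed sets containing A: {india}, {india, juliett}, {india, lima}, {hotel, india, kilo}, {india, juliett, lima}, {hotel, india, juliett, kilo}, {hotel, india, kilo, lima}, {hotel, india, juliett, kilo, lima}.
Intersecting these: cl(A) = {india}.
∂A = cl(A) ∖ int(A) = {india} ∖ ∅ = {india}.
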